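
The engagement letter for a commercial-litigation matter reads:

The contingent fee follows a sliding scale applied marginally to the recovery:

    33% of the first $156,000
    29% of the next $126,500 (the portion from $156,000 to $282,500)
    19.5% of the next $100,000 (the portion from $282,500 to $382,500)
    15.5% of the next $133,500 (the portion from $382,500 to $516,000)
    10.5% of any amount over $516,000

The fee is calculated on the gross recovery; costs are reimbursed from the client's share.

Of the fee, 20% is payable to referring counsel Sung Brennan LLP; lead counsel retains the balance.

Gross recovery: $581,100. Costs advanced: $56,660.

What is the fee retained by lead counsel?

$108,154.40

Fee base is the gross recovery, $581,100; costs are reimbursed separately.
First $156,000 at 33% = $51,480.00
Next $126,500 at 29% = $36,685.00
Next $100,000 at 19.5% = $19,500.00
Next $133,500 at 15.5% = $20,692.50
Remaining $65,100 at 10.5% = $6,835.50
Fee: $51,480.00 + $36,685.00 + $19,500.00 + $20,692.50 + $6,835.50 = $135,193.00
Referral share: 20% of $135,193.00 = $27,038.60; lead counsel retains $135,193.00 − $27,038.60 = $108,154.40.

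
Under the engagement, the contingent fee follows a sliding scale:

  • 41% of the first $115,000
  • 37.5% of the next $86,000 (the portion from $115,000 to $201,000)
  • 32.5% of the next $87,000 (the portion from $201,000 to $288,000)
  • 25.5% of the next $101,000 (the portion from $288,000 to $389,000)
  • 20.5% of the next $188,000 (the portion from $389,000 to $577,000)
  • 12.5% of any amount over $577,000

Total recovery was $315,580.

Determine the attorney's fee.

$114,707.90

First $115,000 at 41% = $47,150.00
Next $86,000 at 37.5% = $32,250.00
Next $87,000 at 32.5% = $28,275.00
Remaining $27,580 at 25.5% = $7,032.90
Fee: $47,150.00 + $32,250.00 + $28,275.00 + $7,032.90 = $114,707.90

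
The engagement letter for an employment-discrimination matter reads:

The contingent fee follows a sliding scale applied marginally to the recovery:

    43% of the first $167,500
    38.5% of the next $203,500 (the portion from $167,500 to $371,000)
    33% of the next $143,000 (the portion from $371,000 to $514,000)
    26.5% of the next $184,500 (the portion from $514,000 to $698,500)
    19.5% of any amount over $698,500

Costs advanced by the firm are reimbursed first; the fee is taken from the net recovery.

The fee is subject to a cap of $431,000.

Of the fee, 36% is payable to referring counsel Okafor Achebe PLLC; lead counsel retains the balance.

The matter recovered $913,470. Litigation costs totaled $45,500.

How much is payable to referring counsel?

$100,620.59

Fee base (net of costs): $913,470 − $45,500 = $867,970
First $167,500 at 43% = $72,025.00
Next $203,500 at 38.5% = $78,347.50
Next $143,000 at 33% = $47,190.00
Next $184,500 at 26.5% = $48,892.50
Remaining $169,470 at 19.5% = $33,046.65
Fee: $72,025.00 + $78,347.50 + $47,190.00 + $48,892.50 + $33,046.65 = $279,501.65
$279,501.65 is under the $431,000 cap.
Referral share: 36% of $279,501.65 = $100,620.59; lead counsel retains $279,501.65 − $100,620.59 = $178,881.06.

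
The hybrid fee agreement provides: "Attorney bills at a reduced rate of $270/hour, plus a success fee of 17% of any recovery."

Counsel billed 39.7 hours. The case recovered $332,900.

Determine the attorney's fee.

$67,312.00

Hourly: 39.7 × $270 = $10,719.00
Success fee: 17% of $332,900 = $56,593.00
Total: $10,719.00 + $56,593.00 = $67,312.00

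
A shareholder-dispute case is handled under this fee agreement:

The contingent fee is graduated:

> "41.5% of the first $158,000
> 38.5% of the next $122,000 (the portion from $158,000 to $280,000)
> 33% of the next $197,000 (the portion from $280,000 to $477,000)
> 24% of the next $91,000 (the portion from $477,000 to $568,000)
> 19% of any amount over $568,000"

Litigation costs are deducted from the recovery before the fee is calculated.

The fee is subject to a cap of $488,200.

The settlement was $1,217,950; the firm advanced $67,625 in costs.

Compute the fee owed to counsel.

$310,031.75

Fee base (net of costs): $1,217,950 − $67,625 = $1,150,325
First $158,000 at 41.5% = $65,570.00
Next $122,000 at 38.5% = $46,970.00
Next $197,000 at 33% = $65,010.00
Next $91,000 at 24% = $21,840.00
Remaining $582,325 at 19% = $110,641.75
Fee: $65,570.00 + $46,970.00 + $65,010.00 + $21,840.00 + $110,641.75 = $310,031.75
$310,031.75 is under the $488,200 cap.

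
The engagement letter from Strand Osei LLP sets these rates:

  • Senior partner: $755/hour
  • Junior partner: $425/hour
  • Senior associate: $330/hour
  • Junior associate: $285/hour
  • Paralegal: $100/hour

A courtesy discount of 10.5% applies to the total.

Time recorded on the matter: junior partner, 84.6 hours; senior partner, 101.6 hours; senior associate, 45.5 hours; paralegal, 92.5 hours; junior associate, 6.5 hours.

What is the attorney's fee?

$124,208.55

Senior partner: 101.6 × $755 = $76,708.00
Junior partner: 84.6 × $425 = $35,955.00
Senior associate: 45.5 × $330 = $15,015.00
Junior associate: 6.5 × $285 = $1,852.50
Paralegal: 92.5 × $100 = $9,250.00
Subtotal: $138,780.50
Less 10.5% discount: −$14,571.95
Total: $138,780.50 − $14,571.95 = $124,208.55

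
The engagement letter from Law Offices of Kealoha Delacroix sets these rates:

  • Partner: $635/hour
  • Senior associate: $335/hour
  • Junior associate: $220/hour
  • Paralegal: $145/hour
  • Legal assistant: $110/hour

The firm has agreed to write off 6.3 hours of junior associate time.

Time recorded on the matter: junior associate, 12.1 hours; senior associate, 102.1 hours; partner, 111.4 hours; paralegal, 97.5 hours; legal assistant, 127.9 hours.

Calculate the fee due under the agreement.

$134,425.00

Partner: 111.4 × $635 = $70,739.00
Senior associate: 102.1 × $335 = $34,203.50
Junior associate: 12.1 × $220 = $2,662.00
Paralegal: 97.5 × $145 = $14,137.50
Legal assistant: 127.9 × $110 = $14,069.00
Subtotal: $135,811.00
Write-off: 6.3 × $220 = $1,386.00
Total: $135,811.00 − $1,386.00 = $134,425.00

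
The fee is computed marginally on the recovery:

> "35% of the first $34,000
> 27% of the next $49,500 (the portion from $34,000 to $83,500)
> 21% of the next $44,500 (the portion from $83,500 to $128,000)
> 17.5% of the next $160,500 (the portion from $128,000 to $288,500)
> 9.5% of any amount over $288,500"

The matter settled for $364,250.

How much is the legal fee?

$69,893.75

First $34,000 at 35% = $11,900.00
Next $49,500 at 27% = $13,365.00
Next $44,500 at 21% = $9,345.00
Next $160,500 at 17.5% = $28,087.50
Remaining $75,750 at 9.5% = $7,196.25
Fee: $11,900.00 + $13,365.00 + $9,345.00 + $28,087.50 + $7,196.25 = $69,893.75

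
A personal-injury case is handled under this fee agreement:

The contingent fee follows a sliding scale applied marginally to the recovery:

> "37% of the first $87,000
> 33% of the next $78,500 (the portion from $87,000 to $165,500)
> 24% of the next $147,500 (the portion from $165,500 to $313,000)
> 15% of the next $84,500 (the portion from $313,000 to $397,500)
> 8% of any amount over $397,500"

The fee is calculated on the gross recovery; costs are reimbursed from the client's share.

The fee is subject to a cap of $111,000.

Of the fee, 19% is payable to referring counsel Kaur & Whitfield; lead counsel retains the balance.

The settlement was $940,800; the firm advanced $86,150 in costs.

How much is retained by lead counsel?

$89,910.00

Fee base is the gross recovery, $940,800; costs are reimbursed separately.
First $87,000 at 37% = $32,190.00
Next $78,500 at 33% = $25,905.00
Next $147,500 at 24% = $35,400.00
Next $84,500 at 15% = $12,675.00
Remaining $543,300 at 8% = $43,464.00
Fee: $32,190.00 + $25,905.00 + $35,400.00 + $12,675.00 + $43,464.00 = $149,634.00
$149,634.00 exceeds the $111,000 cap, so the fee is capped at $111,000.00.
Referral share: 19% of $111,000.00 = $21,090.00; lead counsel retains $111,000.00 − $21,090.00 = $89,910.00.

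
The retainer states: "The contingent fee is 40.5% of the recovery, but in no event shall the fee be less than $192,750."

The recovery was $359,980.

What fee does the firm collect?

40.5% of $359,980 = $145,791.90
That is below the $192,750 minimum, so the minimum applies.

$192,750.00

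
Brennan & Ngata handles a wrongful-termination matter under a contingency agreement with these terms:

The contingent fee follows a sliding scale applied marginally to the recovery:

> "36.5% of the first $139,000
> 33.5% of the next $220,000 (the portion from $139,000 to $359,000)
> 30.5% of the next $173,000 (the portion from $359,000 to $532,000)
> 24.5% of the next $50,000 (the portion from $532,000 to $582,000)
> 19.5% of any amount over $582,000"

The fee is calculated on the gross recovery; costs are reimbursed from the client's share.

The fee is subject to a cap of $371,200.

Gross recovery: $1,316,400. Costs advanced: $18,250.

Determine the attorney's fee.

Fee base is the gross recovery, $1,316,400; costs are reimbursed separately.
First $139,000 at 36.5% = $50,735.00
Next $220,000 at 33.5% = $73,700.00
Next $173,000 at 30.5% = $52,765.00
Next $50,000 at 24.5% = $12,250.00
Remaining $734,400 at 19.5% = $143,208.00
Fee: $50,735.00 + $73,700.00 + $52,765.00 + $12,250.00 + $143,208.00 = $332,658.00
$332,658.00 is under the $371,200 cap.

$332,658.00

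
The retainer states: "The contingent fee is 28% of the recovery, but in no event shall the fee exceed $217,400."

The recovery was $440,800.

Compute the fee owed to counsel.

28% of $440,800 = $123,424.00
That is under the $217,400 cap.

$123,424.00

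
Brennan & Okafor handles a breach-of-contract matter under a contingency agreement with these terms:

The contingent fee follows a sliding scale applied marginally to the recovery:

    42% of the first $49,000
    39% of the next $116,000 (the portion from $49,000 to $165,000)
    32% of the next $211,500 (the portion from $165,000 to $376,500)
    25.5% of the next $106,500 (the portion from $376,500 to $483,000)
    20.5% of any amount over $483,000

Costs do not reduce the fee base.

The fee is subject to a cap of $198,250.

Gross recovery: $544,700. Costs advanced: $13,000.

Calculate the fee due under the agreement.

Fee base is the gross recovery, $544,700; costs are reimbursed separately.
First $49,000 at 42% = $20,580.00
Next $116,000 at 39% = $45,240.00
Next $211,500 at 32% = $67,680.00
Next $106,500 at 25.5% = $27,157.50
Remaining $61,700 at 20.5% = $12,648.50
Fee: $20,580.00 + $45,240.00 + $67,680.00 + $27,157.50 + $12,648.50 = $173,306.00
$173,306.00 is under the $198,250 cap.

$173,306.00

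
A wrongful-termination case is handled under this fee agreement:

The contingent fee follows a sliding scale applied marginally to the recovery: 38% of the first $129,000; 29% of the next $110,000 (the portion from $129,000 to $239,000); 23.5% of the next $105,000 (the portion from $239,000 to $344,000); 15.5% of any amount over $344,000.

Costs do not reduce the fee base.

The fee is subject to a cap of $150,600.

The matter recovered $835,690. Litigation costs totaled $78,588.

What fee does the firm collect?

Fee base is the gross recovery, $835,690; costs are reimbursed separately.
First $129,000 at 38% = $49,020.00
Next $110,000 at 29% = $31,900.00
Next $105,000 at 23.5% = $24,675.00
Remaining $491,690 at 15.5% = $76,211.95
Fee: $49,020.00 + $31,900.00 + $24,675.00 + $76,211.95 = $181,806.95
$181,806.95 exceeds the $150,600 cap, so the fee is capped at $150,600.00.

$150,600.00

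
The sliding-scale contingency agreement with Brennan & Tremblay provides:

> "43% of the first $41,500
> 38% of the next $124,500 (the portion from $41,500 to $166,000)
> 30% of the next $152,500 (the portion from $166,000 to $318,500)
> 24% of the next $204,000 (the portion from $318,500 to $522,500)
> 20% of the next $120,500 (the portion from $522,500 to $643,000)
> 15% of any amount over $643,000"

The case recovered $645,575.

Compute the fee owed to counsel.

$184,351.25

First $41,500 at 43% = $17,845.00
Next $124,500 at 38% = $47,310.00
Next $152,500 at 30% = $45,750.00
Next $204,000 at 24% = $48,960.00
Next $120,500 at 20% = $24,100.00
Remaining $2,575 at 15% = $386.25
Fee: $17,845.00 + $47,310.00 + $45,750.00 + $48,960.00 + $24,100.00 + $386.25 = $184,351.25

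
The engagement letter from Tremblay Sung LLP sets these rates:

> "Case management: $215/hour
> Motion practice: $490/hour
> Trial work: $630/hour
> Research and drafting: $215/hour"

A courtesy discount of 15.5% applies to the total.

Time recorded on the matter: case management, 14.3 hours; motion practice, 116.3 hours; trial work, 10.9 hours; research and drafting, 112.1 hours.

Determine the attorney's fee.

$76,920.35

Case management: 14.3 × $215 = $3,074.50
Motion practice: 116.3 × $490 = $56,987.00
Trial work: 10.9 × $630 = $6,867.00
Research and drafting: 112.1 × $215 = $24,101.50
Subtotal: $91,030.00
Less 15.5% discount: −$14,109.65
Total: $91,030.00 − $14,109.65 = $76,920.35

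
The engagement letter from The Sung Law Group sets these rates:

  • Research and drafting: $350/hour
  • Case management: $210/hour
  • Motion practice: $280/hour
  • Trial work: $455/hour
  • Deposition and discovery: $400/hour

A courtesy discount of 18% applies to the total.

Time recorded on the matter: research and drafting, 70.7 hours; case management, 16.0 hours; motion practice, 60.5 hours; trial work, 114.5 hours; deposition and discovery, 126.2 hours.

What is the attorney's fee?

Research and drafting: 70.7 × $350 = $24,745.00
Case management: 16.0 × $210 = $3,360.00
Motion practice: 60.5 × $280 = $16,940.00
Trial work: 114.5 × $455 = $52,097.50
Deposition and discovery: 126.2 × $400 = $50,480.00
Subtotal: $147,622.50
Less 18% discount: −$26,572.05
Total: $147,622.50 − $26,572.05 = $121,050.45

$121,050.45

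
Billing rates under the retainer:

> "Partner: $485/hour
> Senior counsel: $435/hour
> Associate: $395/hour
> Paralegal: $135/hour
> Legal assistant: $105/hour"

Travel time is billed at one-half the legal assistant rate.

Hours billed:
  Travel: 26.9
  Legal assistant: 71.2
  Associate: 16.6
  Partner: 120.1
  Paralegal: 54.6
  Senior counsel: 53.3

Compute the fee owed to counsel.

Partner: 120.1 × $485 = $58,248.50
Senior counsel: 53.3 × $435 = $23,185.50
Associate: 16.6 × $395 = $6,557.00
Paralegal: 54.6 × $135 = $7,371.00
Legal assistant: 71.2 × $105 = $7,476.00
Subtotal: $58,248.50 + $23,185.50 + $6,557.00 + $7,371.00 + $7,476.00 = $102,838.00
Travel: 26.9 × ($105 ÷ 2) = 26.9 × $52.50 = $1,412.25
Total: $102,838.00 + $1,412.25 = $104,250.25

$104,250.25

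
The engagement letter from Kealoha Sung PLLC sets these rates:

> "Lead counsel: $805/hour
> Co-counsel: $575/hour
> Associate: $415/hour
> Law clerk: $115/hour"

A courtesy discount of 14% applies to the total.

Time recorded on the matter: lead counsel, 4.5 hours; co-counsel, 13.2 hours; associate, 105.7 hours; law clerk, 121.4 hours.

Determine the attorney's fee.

$59,373.54

Lead counsel: 4.5 × $805 = $3,622.50
Co-counsel: 13.2 × $575 = $7,590.00
Associate: 105.7 × $415 = $43,865.50
Law clerk: 121.4 × $115 = $13,961.00
Subtotal: $69,039.00
Less 14% discount: −$9,665.46
Total: $69,039.00 − $9,665.46 = $59,373.54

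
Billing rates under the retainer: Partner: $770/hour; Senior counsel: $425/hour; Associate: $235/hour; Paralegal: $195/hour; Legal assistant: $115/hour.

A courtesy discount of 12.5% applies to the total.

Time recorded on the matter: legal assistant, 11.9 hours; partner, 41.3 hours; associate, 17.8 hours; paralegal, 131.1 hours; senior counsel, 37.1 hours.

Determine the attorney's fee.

$68,848.94

Partner: 41.3 × $770 = $31,801.00
Senior counsel: 37.1 × $425 = $15,767.50
Associate: 17.8 × $235 = $4,183.00
Paralegal: 131.1 × $195 = $25,564.50
Legal assistant: 11.9 × $115 = $1,368.50
Subtotal: $78,684.50
Less 12.5% discount: −$9,835.56
Total: $78,684.50 − $9,835.56 = $68,848.94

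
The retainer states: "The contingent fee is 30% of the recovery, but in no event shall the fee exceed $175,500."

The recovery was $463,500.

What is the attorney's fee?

30% of $463,500 = $139,050.00
That is under the $175,500 cap.

$139,050.00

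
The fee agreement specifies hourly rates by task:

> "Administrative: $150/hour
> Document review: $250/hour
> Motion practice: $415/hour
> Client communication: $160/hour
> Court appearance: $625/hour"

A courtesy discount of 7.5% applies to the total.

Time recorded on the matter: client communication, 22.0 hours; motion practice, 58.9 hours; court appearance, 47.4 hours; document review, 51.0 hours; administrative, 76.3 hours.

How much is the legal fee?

$75,649.74

Administrative: 76.3 × $150 = $11,445.00
Document review: 51.0 × $250 = $12,750.00
Motion practice: 58.9 × $415 = $24,443.50
Client communication: 22.0 × $160 = $3,520.00
Court appearance: 47.4 × $625 = $29,625.00
Subtotal: $81,783.50
Less 7.5% discount: −$6,133.76
Total: $81,783.50 − $6,133.76 = $75,649.74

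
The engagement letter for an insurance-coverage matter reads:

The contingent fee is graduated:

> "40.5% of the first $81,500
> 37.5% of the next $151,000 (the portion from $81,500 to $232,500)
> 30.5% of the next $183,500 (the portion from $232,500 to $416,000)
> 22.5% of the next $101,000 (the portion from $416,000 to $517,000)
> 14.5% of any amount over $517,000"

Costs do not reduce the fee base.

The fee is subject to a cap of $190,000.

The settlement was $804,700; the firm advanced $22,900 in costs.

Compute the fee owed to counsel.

Fee base is the gross recovery, $804,700; costs are reimbursed separately.
First $81,500 at 40.5% = $33,007.50
Next $151,000 at 37.5% = $56,625.00
Next $183,500 at 30.5% = $55,967.50
Next $101,000 at 22.5% = $22,725.00
Remaining $287,700 at 14.5% = $41,716.50
Fee: $33,007.50 + $56,625.00 + $55,967.50 + $22,725.00 + $41,716.50 = $210,041.50
$210,041.50 exceeds the $190,000 cap, so the fee is capped at $190,000.00.

$190,000.00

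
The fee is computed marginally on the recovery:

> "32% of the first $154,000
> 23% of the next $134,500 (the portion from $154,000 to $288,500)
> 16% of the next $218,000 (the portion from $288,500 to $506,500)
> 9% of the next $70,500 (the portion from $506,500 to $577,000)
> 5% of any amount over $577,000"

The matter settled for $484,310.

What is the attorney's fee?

$111,544.60

First $154,000 at 32% = $49,280.00
Next $134,500 at 23% = $30,935.00
Remaining $195,810 at 16% = $31,329.60
Fee: $49,280.00 + $30,935.00 + $31,329.60 = $111,544.60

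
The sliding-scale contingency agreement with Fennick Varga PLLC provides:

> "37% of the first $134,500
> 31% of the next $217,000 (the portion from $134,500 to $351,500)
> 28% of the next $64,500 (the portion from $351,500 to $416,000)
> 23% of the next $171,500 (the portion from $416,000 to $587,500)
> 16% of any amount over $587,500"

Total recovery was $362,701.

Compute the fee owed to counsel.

First $134,500 at 37% = $49,765.00
Next $217,000 at 31% = $67,270.00
Remaining $11,201 at 28% = $3,136.28
Fee: $49,765.00 + $67,270.00 + $3,136.28 = $120,171.28

$120,171.28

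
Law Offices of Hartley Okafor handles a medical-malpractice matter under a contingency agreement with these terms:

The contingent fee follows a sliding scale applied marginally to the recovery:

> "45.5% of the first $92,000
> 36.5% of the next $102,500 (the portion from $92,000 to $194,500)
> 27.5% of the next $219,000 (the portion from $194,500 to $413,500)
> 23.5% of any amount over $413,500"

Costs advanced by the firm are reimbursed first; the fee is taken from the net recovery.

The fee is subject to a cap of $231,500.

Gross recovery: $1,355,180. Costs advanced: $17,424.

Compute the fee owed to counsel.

$231,500.00

Fee base (net of costs): $1,355,180 − $17,424 = $1,337,756
First $92,000 at 45.5% = $41,860.00
Next $102,500 at 36.5% = $37,412.50
Next $219,000 at 27.5% = $60,225.00
Remaining $924,256 at 23.5% = $217,200.16
Fee: $41,860.00 + $37,412.50 + $60,225.00 + $217,200.16 = $356,697.66
$356,697.66 exceeds the $231,500 cap, so the fee is capped at $231,500.00.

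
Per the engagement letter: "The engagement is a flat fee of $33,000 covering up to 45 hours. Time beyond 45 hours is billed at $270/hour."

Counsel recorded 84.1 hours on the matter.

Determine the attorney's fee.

$43,557.00

Flat fee: $33,000.00
Excess hours: 84.1 − 45 = 39.1
Overrun: 39.1 × $270 = $10,557.00
Total: $33,000.00 + $10,557.00 = $43,557.00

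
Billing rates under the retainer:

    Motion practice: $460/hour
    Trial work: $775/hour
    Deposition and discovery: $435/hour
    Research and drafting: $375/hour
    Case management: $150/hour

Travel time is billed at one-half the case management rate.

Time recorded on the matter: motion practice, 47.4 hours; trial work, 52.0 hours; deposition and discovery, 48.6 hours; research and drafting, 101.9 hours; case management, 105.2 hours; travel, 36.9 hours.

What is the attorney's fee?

Motion practice: 47.4 × $460 = $21,804.00
Trial work: 52.0 × $775 = $40,300.00
Deposition and discovery: 48.6 × $435 = $21,141.00
Research and drafting: 101.9 × $375 = $38,212.50
Case management: 105.2 × $150 = $15,780.00
Subtotal: $21,804.00 + $40,300.00 + $21,141.00 + $38,212.50 + $15,780.00 = $137,237.50
Travel: 36.9 × ($150 ÷ 2) = 36.9 × $75.00 = $2,767.50
Total: $137,237.50 + $2,767.50 = $140,005.00

$140,005.00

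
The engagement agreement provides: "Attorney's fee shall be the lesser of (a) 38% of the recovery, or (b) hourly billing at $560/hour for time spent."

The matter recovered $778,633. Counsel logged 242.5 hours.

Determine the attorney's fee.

(a) 38% of $778,633 = $295,880.54
(b) 242.5 × $560 = $135,800.00
The lesser is (b): $135,800.00.

$135,800.00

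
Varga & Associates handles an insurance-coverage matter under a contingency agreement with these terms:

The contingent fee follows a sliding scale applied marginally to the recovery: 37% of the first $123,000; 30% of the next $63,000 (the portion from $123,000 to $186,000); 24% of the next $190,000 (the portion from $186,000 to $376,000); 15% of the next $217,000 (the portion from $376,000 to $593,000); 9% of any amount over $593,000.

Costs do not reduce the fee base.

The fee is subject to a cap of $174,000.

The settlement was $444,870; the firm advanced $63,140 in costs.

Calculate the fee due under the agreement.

$120,340.50

Fee base is the gross recovery, $444,870; costs are reimbursed separately.
First $123,000 at 37% = $45,510.00
Next $63,000 at 30% = $18,900.00
Next $190,000 at 24% = $45,600.00
Remaining $68,870 at 15% = $10,330.50
Fee: $45,510.00 + $18,900.00 + $45,600.00 + $10,330.50 = $120,340.50
$120,340.50 is under the $174,000 cap.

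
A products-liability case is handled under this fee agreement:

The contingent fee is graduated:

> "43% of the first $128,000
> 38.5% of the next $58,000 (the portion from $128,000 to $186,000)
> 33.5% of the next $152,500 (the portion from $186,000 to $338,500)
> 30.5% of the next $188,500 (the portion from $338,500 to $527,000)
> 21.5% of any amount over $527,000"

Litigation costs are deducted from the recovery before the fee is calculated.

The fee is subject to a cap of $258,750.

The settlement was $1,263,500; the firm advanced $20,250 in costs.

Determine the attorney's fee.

$258,750.00

Fee base (net of costs): $1,263,500 − $20,250 = $1,243,250
First $128,000 at 43% = $55,040.00
Next $58,000 at 38.5% = $22,330.00
Next $152,500 at 33.5% = $51,087.50
Next $188,500 at 30.5% = $57,492.50
Remaining $716,250 at 21.5% = $153,993.75
Fee: $55,040.00 + $22,330.00 + $51,087.50 + $57,492.50 + $153,993.75 = $339,943.75
$339,943.75 exceeds the $258,750 cap, so the fee is capped at $258,750.00.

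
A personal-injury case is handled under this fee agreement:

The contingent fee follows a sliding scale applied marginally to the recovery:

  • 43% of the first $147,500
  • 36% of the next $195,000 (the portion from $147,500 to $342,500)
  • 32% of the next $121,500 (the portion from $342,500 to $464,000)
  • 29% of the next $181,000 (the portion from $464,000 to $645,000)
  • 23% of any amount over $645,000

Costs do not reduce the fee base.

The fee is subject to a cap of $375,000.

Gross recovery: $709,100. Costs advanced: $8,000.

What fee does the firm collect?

$239,738.00

Fee base is the gross recovery, $709,100; costs are reimbursed separately.
First $147,500 at 43% = $63,425.00
Next $195,000 at 36% = $70,200.00
Next $121,500 at 32% = $38,880.00
Next $181,000 at 29% = $52,490.00
Remaining $64,100 at 23% = $14,743.00
Fee: $63,425.00 + $70,200.00 + $38,880.00 + $52,490.00 + $14,743.00 = $239,738.00
$239,738.00 is under the $375,000 cap.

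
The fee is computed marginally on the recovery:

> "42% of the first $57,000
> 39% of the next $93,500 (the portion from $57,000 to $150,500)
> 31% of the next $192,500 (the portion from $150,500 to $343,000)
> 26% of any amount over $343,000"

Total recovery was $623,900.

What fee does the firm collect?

$193,114.00

First $57,000 at 42% = $23,940.00
Next $93,500 at 39% = $36,465.00
Next $192,500 at 31% = $59,675.00
Remaining $280,900 at 26% = $73,034.00
Fee: $23,940.00 + $36,465.00 + $59,675.00 + $73,034.00 = $193,114.00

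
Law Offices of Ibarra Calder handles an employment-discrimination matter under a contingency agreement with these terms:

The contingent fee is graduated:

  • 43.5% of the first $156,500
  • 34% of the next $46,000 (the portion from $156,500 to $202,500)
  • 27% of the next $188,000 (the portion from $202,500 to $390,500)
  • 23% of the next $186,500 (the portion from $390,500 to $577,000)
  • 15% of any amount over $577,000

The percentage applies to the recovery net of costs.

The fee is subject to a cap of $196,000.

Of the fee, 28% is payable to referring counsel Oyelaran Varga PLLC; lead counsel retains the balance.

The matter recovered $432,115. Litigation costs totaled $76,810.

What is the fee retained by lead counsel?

$89,981.89

Fee base (net of costs): $432,115 − $76,810 = $355,305
First $156,500 at 43.5% = $68,077.50
Next $46,000 at 34% = $15,640.00
Remaining $152,805 at 27% = $41,257.35
Fee: $68,077.50 + $15,640.00 + $41,257.35 = $124,974.85
$124,974.85 is under the $196,000 cap.
Referral share: 28% of $124,974.85 = $34,992.96; lead counsel retains $124,974.85 − $34,992.96 = $89,981.89.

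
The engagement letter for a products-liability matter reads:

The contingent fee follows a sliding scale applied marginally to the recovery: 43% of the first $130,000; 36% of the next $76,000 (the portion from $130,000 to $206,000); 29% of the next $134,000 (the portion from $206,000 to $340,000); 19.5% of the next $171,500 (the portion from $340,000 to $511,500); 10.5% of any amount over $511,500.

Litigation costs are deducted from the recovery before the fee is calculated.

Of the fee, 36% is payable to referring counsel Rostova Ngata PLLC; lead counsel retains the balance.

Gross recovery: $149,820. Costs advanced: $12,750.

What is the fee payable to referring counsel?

$21,040.27

Fee base (net of costs): $149,820 − $12,750 = $137,070
First $130,000 at 43% = $55,900.00
Remaining $7,070 at 36% = $2,545.20
Fee: $55,900.00 + $2,545.20 = $58,445.20
Referral share: 36% of $58,445.20 = $21,040.27; lead counsel retains $58,445.20 − $21,040.27 = $37,404.93.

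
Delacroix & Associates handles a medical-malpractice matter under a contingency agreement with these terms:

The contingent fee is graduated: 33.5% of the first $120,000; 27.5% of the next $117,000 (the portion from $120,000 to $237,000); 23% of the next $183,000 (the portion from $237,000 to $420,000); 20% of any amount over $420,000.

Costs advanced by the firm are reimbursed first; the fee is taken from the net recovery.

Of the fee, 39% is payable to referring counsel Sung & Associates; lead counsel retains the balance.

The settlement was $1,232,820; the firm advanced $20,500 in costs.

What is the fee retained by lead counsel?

$166,486.69

Fee base (net of costs): $1,232,820 − $20,500 = $1,212,320
First $120,000 at 33.5% = $40,200.00
Next $117,000 at 27.5% = $32,175.00
Next $183,000 at 23% = $42,090.00
Remaining $792,320 at 20% = $158,464.00
Fee: $40,200.00 + $32,175.00 + $42,090.00 + $158,464.00 = $272,929.00
Referral share: 39% of $272,929.00 = $106,442.31; lead counsel retains $272,929.00 − $106,442.31 = $166,486.69.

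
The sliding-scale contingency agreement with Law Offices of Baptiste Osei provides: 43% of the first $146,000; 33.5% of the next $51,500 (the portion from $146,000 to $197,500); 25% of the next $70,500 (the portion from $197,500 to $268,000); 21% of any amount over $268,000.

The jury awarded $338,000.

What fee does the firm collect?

First $146,000 at 43% = $62,780.00
Next $51,500 at 33.5% = $17,252.50
Next $70,500 at 25% = $17,625.00
Remaining $70,000 at 21% = $14,700.00
Fee: $62,780.00 + $17,252.50 + $17,625.00 + $14,700.00 = $112,357.50

$112,357.50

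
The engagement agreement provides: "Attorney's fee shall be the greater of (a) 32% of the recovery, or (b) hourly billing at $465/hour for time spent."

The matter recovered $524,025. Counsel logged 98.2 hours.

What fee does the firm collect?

(a) 32% of $524,025 = $167,688.00
(b) 98.2 × $465 = $45,663.00
The greater is (a): $167,688.00.

$167,688.00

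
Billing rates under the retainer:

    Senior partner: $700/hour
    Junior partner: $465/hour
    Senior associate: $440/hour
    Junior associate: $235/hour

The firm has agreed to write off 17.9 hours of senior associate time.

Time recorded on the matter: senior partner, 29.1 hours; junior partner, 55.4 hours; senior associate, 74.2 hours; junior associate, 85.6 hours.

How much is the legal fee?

$91,019.00

Senior partner: 29.1 × $700 = $20,370.00
Junior partner: 55.4 × $465 = $25,761.00
Senior associate: 74.2 × $440 = $32,648.00
Junior associate: 85.6 × $235 = $20,116.00
Subtotal: $98,895.00
Write-off: 17.9 × $440 = $7,876.00
Total: $98,895.00 − $7,876.00 = $91,019.00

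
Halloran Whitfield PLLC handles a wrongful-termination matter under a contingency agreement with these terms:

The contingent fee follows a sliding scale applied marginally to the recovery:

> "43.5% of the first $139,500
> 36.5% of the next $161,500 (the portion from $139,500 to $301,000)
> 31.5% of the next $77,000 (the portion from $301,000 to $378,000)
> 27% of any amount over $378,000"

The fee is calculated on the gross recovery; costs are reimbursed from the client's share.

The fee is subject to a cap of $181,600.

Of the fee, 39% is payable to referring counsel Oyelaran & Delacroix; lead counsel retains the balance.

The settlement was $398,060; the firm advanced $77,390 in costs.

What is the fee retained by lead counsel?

Fee base is the gross recovery, $398,060; costs are reimbursed separately.
First $139,500 at 43.5% = $60,682.50
Next $161,500 at 36.5% = $58,947.50
Next $77,000 at 31.5% = $24,255.00
Remaining $20,060 at 27% = $5,416.20
Fee: $60,682.50 + $58,947.50 + $24,255.00 + $5,416.20 = $149,301.20
$149,301.20 is under the $181,600 cap.
Referral share: 39% of $149,301.20 = $58,227.47; lead counsel retains $149,301.20 − $58,227.47 = $91,073.73.

$91,073.73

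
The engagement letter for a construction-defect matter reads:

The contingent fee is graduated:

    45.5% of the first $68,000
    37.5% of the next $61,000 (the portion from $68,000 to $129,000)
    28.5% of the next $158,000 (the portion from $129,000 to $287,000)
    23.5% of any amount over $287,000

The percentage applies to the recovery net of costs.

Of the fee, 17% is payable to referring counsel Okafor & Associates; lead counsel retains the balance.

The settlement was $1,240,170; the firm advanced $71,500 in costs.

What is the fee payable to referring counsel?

$52,026.37

Fee base (net of costs): $1,240,170 − $71,500 = $1,168,670
First $68,000 at 45.5% = $30,940.00
Next $61,000 at 37.5% = $22,875.00
Next $158,000 at 28.5% = $45,030.00
Remaining $881,670 at 23.5% = $207,192.45
Fee: $30,940.00 + $22,875.00 + $45,030.00 + $207,192.45 = $306,037.45
Referral share: 17% of $306,037.45 = $52,026.37; lead counsel retains $306,037.45 − $52,026.37 = $254,011.08.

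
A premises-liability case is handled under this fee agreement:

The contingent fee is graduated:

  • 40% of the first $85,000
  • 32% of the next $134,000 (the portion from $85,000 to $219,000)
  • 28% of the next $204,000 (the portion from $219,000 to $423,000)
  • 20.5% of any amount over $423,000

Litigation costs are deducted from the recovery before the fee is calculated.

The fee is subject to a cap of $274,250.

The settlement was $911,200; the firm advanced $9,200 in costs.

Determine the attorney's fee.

$232,195.00

Fee base (net of costs): $911,200 − $9,200 = $902,000
First $85,000 at 40% = $34,000.00
Next $134,000 at 32% = $42,880.00
Next $204,000 at 28% = $57,120.00
Remaining $479,000 at 20.5% = $98,195.00
Fee: $34,000.00 + $42,880.00 + $57,120.00 + $98,195.00 = $232,195.00
$232,195.00 is under the $274,250 cap.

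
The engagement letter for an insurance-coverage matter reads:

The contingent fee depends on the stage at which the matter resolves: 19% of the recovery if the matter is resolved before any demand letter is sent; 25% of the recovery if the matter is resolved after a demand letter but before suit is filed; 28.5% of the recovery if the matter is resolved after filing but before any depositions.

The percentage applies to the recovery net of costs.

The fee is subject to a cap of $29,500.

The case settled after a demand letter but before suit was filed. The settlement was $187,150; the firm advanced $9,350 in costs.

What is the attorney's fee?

$29,500.00

Fee base (net of costs): $187,150 − $9,350 = $177,800
The matter settled after a demand letter but before suit was filed, so the 25% rate applies.
$177,800 × 25% = $44,450.00
$44,450.00 exceeds the $29,500 cap, so the fee is capped at $29,500.00.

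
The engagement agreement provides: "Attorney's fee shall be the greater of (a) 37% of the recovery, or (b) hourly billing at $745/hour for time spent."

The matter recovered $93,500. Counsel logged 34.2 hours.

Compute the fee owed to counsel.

$34,595.00

(a) 37% of $93,500 = $34,595.00
(b) 34.2 × $745 = $25,479.00
The greater is (a): $34,595.00.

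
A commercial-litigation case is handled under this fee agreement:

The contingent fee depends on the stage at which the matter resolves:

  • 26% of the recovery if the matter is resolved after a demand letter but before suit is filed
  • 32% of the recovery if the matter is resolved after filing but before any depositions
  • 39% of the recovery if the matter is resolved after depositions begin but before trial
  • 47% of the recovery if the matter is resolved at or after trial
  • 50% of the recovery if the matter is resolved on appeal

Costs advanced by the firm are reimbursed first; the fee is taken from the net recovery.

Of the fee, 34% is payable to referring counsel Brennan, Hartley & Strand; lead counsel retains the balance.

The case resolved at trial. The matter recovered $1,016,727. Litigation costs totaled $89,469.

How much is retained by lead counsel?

$287,635.43

Fee base (net of costs): $1,016,727 − $89,469 = $927,258
The matter resolved at trial, so the 47% rate applies.
$927,258 × 47% = $435,811.26
Referral share: 34% of $435,811.26 = $148,175.83; lead counsel retains $435,811.26 − $148,175.83 = $287,635.43.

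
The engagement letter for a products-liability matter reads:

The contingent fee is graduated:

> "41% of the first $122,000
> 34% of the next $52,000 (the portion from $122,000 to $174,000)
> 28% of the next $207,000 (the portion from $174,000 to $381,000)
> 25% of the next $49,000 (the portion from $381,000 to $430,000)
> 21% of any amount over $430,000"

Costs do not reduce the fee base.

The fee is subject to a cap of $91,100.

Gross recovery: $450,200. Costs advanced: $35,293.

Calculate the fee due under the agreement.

$91,100.00

Fee base is the gross recovery, $450,200; costs are reimbursed separately.
First $122,000 at 41% = $50,020.00
Next $52,000 at 34% = $17,680.00
Next $207,000 at 28% = $57,960.00
Next $49,000 at 25% = $12,250.00
Remaining $20,200 at 21% = $4,242.00
Fee: $50,020.00 + $17,680.00 + $57,960.00 + $12,250.00 + $4,242.00 = $142,152.00
$142,152.00 exceeds the $91,100 cap, so the fee is capped at $91,100.00.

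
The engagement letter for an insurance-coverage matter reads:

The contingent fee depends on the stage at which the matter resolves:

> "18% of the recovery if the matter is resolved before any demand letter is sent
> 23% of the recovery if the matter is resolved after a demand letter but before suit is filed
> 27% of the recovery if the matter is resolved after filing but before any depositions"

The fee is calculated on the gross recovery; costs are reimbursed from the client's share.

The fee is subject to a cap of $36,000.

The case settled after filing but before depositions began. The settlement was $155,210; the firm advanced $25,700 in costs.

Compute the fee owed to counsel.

Fee base is the gross recovery, $155,210; costs are reimbursed separately.
The matter settled after filing but before depositions began, so the 27% rate applies.
$155,210 × 27% = $41,906.70
$41,906.70 exceeds the $36,000 cap, so the fee is capped at $36,000.00.

$36,000.00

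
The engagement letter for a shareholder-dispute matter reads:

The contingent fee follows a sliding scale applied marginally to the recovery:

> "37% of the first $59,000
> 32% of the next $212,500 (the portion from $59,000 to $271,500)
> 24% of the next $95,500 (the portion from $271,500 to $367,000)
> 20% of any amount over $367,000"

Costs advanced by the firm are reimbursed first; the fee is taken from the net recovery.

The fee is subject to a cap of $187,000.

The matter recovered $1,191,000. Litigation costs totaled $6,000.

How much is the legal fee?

Fee base (net of costs): $1,191,000 − $6,000 = $1,185,000
First $59,000 at 37% = $21,830.00
Next $212,500 at 32% = $68,000.00
Next $95,500 at 24% = $22,920.00
Remaining $818,000 at 20% = $163,600.00
Fee: $21,830.00 + $68,000.00 + $22,920.00 + $163,600.00 = $276,350.00
$276,350.00 exceeds the $187,000 cap, so the fee is capped at $187,000.00.

$187,000.00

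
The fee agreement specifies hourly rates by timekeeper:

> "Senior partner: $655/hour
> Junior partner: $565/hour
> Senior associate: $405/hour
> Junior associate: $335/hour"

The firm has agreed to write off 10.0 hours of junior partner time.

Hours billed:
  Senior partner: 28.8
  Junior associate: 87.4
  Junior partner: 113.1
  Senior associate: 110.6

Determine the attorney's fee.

Senior partner: 28.8 × $655 = $18,864.00
Junior partner: 113.1 × $565 = $63,901.50
Senior associate: 110.6 × $405 = $44,793.00
Junior associate: 87.4 × $335 = $29,279.00
Subtotal: $156,837.50
Write-off: 10.0 × $565 = $5,650.00
Total: $156,837.50 − $5,650.00 = $151,187.50

$151,187.50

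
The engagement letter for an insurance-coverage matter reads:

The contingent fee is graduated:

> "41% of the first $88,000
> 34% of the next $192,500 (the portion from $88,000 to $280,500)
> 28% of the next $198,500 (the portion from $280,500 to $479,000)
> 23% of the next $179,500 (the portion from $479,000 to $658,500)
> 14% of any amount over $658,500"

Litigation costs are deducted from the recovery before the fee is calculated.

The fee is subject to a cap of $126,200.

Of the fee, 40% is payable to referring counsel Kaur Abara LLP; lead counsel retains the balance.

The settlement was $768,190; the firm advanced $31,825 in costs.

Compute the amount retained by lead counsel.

Fee base (net of costs): $768,190 − $31,825 = $736,365
First $88,000 at 41% = $36,080.00
Next $192,500 at 34% = $65,450.00
Next $198,500 at 28% = $55,580.00
Next $179,500 at 23% = $41,285.00
Remaining $77,865 at 14% = $10,901.10
Fee: $36,080.00 + $65,450.00 + $55,580.00 + $41,285.00 + $10,901.10 = $209,296.10
$209,296.10 exceeds the $126,200 cap, so the fee is capped at $126,200.00.
Referral share: 40% of $126,200.00 = $50,480.00; lead counsel retains $126,200.00 − $50,480.00 = $75,720.00.

$75,720.00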